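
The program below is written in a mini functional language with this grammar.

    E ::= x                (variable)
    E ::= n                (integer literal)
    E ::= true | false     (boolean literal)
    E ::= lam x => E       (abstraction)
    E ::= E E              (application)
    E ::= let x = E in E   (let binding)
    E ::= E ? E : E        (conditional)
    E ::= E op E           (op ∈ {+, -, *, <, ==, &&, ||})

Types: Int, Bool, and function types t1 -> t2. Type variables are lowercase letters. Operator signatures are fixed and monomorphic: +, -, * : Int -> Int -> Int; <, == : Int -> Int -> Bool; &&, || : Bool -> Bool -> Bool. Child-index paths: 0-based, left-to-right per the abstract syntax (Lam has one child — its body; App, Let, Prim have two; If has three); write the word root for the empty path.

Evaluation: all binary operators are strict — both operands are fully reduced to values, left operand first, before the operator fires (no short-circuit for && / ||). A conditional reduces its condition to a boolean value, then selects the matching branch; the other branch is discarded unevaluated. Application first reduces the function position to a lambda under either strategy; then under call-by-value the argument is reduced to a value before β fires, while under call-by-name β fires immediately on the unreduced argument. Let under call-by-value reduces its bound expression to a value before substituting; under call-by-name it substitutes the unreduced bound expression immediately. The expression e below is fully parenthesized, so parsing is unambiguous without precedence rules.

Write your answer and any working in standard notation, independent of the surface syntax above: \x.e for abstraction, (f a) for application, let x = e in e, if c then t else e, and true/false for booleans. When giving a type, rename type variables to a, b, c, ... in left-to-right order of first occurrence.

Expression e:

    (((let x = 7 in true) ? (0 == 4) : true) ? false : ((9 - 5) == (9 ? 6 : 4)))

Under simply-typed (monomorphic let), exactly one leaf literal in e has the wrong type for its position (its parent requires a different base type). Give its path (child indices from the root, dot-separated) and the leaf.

Trace:
let x : Int
  unify Bool ~ Bool
  unify Int ~ Int
  unify Int ~ Int
  unify Bool ~ Bool
  unify Bool ~ Bool
  unify Int ~ Int
  unify Int ~ Int
  unify Int ~ Int
  unify Int ~ Bool
  FAIL: mismatch Int ~ Bool

Answer: 2.1.0 : 9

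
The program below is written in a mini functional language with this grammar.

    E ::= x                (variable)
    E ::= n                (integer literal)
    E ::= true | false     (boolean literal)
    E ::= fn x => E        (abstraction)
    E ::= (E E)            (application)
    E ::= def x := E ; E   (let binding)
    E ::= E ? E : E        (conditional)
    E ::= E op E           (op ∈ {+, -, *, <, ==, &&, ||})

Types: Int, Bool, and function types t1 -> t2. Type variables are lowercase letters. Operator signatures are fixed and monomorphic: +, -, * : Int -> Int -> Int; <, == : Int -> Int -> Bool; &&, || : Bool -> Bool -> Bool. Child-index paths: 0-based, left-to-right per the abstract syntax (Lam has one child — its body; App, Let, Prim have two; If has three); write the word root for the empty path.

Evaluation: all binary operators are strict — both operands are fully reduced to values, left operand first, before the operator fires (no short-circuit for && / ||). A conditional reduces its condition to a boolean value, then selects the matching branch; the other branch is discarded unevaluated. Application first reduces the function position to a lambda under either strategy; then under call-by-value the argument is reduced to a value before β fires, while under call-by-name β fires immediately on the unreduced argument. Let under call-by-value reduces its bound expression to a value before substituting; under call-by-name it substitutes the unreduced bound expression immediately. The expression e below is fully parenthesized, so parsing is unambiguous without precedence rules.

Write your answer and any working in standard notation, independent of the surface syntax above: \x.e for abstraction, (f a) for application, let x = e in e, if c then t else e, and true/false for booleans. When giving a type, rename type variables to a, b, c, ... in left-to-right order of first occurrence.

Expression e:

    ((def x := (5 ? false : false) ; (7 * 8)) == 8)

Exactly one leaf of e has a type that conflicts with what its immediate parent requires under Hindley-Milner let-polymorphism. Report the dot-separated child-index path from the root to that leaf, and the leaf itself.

Answer: 0.0.0 : 5

Working:
  unify Int ~ Bool
  FAIL: mismatch Int ~ Bool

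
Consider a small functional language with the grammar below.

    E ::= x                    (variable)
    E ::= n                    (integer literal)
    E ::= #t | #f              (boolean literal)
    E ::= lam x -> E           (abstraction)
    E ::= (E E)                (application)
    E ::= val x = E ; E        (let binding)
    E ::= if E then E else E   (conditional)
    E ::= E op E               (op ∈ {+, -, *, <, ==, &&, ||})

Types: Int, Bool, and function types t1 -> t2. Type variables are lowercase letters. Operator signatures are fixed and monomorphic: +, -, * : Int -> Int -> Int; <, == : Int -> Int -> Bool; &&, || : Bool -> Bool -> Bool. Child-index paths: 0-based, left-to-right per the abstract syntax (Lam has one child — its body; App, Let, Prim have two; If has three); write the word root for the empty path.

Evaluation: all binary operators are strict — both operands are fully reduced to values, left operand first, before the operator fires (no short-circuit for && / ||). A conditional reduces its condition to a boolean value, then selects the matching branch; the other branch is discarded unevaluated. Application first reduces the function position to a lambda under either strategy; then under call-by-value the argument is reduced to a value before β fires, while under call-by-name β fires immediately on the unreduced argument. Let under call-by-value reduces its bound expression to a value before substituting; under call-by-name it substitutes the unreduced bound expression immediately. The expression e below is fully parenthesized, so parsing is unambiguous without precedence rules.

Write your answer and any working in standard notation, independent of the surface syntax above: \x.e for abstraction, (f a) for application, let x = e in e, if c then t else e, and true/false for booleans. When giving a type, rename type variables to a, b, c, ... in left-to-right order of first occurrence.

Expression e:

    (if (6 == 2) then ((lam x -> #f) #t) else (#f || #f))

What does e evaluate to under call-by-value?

Answer: false

Working:
step 0: (if (6 == 2) then ((\x.false) true) else (false || false))
step 1: [delta@0] (if false then ((\x.false) true) else (false || false))
step 2: [if@root] (false || false)
step 3: [delta@root] false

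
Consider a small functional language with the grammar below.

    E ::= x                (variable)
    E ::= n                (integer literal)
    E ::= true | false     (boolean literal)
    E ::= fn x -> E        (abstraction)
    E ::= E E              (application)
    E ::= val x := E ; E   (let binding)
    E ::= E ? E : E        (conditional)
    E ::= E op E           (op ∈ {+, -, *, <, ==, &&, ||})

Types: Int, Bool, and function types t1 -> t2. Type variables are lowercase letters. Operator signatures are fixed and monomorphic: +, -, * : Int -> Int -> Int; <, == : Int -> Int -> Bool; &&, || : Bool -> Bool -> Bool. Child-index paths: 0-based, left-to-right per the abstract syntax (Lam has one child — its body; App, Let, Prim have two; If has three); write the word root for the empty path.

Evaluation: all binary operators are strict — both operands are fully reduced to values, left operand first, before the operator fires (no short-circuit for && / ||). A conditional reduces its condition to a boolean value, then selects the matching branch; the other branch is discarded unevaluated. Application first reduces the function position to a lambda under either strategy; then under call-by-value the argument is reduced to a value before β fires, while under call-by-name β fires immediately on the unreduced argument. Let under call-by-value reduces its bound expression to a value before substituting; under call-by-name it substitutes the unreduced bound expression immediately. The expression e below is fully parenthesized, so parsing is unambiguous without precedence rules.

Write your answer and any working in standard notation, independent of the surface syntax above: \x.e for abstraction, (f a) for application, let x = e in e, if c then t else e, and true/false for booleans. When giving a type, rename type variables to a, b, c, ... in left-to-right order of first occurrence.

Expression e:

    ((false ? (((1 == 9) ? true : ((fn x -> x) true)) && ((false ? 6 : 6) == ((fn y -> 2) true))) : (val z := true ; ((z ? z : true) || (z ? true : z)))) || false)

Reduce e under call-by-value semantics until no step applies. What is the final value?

Answer: true

Derivation:
step 0: ((if false then ((if (1 == 9) then true else ((\x.x) true)) && ((if false then 6 else 6) == ((\y.2) true))) else (let z = true in ((if z then z else true) || (if z then true else z)))) || false)
step 1: [if@0] ((let z = true in ((if z then z else true) || (if z then true else z))) || false)
step 2: [let@0] (((if true then true else true) || (if true then true else true)) || false)
step 3: [if@0.0] ((true || (if true then true else true)) || false)
step 4: [if@0.1] ((true || true) || false)
step 5: [delta@0] (true || false)
step 6: [delta@root] true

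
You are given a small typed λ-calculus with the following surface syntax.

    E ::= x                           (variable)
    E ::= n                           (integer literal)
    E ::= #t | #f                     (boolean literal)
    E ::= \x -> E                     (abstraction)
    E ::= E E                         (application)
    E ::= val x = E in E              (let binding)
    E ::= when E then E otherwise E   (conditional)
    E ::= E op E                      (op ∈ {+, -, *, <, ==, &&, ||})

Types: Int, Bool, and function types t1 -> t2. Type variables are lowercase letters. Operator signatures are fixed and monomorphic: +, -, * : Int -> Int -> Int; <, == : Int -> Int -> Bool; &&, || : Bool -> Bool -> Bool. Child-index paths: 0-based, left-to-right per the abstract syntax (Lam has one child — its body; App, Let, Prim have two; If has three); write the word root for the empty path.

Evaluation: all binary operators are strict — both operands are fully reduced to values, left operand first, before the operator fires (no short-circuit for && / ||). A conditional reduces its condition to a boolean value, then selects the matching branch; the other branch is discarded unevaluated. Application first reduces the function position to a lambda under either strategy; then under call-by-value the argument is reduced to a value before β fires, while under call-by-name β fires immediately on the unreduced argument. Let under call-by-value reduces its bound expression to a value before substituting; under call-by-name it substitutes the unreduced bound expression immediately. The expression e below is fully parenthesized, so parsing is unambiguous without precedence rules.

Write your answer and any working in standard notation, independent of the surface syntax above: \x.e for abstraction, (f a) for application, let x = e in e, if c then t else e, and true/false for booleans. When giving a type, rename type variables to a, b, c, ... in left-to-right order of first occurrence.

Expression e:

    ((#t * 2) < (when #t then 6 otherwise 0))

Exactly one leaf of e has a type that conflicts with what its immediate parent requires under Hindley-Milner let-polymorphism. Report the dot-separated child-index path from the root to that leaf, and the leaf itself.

Answer: 0.0 : true

Working:
  unify Bool ~ Int
  FAIL: mismatch Bool ~ Int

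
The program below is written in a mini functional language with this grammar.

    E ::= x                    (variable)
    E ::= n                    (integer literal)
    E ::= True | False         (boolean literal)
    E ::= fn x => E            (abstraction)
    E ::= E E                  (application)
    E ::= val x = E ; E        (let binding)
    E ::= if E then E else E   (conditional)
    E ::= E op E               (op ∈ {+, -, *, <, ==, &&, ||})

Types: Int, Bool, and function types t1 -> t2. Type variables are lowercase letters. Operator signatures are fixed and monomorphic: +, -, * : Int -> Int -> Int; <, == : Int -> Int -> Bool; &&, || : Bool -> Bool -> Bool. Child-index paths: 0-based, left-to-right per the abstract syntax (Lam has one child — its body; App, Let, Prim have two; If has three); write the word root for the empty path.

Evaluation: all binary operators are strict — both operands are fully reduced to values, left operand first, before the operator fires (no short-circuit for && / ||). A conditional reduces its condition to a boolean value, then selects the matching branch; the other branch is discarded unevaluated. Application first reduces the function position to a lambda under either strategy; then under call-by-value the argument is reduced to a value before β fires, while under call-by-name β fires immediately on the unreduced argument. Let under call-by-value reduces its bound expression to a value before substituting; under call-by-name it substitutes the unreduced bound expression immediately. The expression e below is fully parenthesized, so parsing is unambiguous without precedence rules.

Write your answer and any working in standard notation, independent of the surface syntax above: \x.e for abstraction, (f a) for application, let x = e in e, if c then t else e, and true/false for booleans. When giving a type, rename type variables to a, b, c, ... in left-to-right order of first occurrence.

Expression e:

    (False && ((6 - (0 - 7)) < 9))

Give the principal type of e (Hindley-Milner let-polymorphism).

Trace:
  unify Bool ~ Bool
  unify Int ~ Int
  unify Int ~ Int
  unify Int ~ Int
  unify Int ~ Int
  unify Int ~ Int
  unify Int ~ Int
  unify Bool ~ Bool

Answer: Bool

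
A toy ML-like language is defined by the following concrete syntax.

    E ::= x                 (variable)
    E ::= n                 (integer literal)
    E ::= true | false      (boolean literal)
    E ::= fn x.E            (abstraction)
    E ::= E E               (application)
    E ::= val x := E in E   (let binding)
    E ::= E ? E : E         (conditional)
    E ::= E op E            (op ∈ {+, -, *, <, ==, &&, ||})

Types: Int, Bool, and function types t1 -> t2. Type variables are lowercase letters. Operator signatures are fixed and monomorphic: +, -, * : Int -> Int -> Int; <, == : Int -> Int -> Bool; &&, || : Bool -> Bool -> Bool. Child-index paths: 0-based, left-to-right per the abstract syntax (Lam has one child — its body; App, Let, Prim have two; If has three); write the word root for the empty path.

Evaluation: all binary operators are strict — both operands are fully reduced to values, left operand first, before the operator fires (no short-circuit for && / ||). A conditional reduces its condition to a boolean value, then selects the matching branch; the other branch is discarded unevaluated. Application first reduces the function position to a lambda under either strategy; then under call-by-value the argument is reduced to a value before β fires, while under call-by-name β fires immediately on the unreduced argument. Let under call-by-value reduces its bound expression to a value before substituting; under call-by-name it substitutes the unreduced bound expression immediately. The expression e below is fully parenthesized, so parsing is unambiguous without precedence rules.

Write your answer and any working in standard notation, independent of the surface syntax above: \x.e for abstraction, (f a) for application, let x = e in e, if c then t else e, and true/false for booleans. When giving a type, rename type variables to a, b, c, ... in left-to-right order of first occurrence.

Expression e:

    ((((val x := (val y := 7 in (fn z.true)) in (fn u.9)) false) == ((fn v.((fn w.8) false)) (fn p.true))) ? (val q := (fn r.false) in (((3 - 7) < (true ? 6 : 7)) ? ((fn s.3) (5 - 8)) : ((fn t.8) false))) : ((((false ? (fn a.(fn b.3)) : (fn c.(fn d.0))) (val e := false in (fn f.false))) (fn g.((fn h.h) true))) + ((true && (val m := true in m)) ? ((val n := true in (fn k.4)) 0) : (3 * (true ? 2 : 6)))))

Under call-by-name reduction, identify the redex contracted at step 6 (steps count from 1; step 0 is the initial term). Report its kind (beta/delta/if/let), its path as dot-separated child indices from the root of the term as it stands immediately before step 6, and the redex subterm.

Trace:
step 0: (if (((let x = (let y = 7 in (\z.true)) in (\u.9)) false) == ((\v.((\w.8) false)) (\p.true))) then (let q = (\r.false) in (if ((3 - 7) < (if true then 6 else 7)) then ((\s.3) (5 - 8)) else ((\t.8) false))) else ((((if false then (\a.(\b.3)) else (\c.(\d.0))) (let e = false in (\f.false))) (\g.((\h.h) true))) + (if (true && (let m = true in m)) then ((let n = true in (\k.4)) 0) else (3 * (if true then 2 else 6)))))
step 1: [let@0.0.0] (if (((\u.9) false) == ((\v.((\w.8) false)) (\p.true))) then (let q = (\r.false) in (if ((3 - 7) < (if true then 6 else 7)) then ((\s.3) (5 - 8)) else ((\t.8) false))) else ((((if false then (\a.(\b.3)) else (\c.(\d.0))) (let e = false in (\f.false))) (\g.((\h.h) true))) + (if (true && (let m = true in m)) then ((let n = true in (\k.4)) 0) else (3 * (if true then 2 else 6)))))
step 2: [beta@0.0] (if (9 == ((\v.((\w.8) false)) (\p.true))) then (let q = (\r.false) in (if ((3 - 7) < (if true then 6 else 7)) then ((\s.3) (5 - 8)) else ((\t.8) false))) else ((((if false then (\a.(\b.3)) else (\c.(\d.0))) (let e = false in (\f.false))) (\g.((\h.h) true))) + (if (true && (let m = true in m)) then ((let n = true in (\k.4)) 0) else (3 * (if true then 2 else 6)))))
step 3: [beta@0.1] (if (9 == ((\w.8) false)) then (let q = (\r.false) in (if ((3 - 7) < (if true then 6 else 7)) then ((\s.3) (5 - 8)) else ((\t.8) false))) else ((((if false then (\a.(\b.3)) else (\c.(\d.0))) (let e = false in (\f.false))) (\g.((\h.h) true))) + (if (true && (let m = true in m)) then ((let n = true in (\k.4)) 0) else (3 * (if true then 2 else 6)))))
step 4: [beta@0.1] (if (9 == 8) then (let q = (\r.false) in (if ((3 - 7) < (if true then 6 else 7)) then ((\s.3) (5 - 8)) else ((\t.8) false))) else ((((if false then (\a.(\b.3)) else (\c.(\d.0))) (let e = false in (\f.false))) (\g.((\h.h) true))) + (if (true && (let m = true in m)) then ((let n = true in (\k.4)) 0) else (3 * (if true then 2 else 6)))))
step 5: [delta@0] (if false then (let q = (\r.false) in (if ((3 - 7) < (if true then 6 else 7)) then ((\s.3) (5 - 8)) else ((\t.8) false))) else ((((if false then (\a.(\b.3)) else (\c.(\d.0))) (let e = false in (\f.false))) (\g.((\h.h) true))) + (if (true && (let m = true in m)) then ((let n = true in (\k.4)) 0) else (3 * (if true then 2 else 6)))))
step 6: [if@root] ((((if false then (\a.(\b.3)) else (\c.(\d.0))) (let e = false in (\f.false))) (\g.((\h.h) true))) + (if (true && (let m = true in m)) then ((let n = true in (\k.4)) 0) else (3 * (if true then 2 else 6))))

Answer: if at root : (if false then (let q = (\r.false) in (if ((3 - 7) < (if true then 6 else 7)) then ((\s.3) (5 - 8)) else ((\t.8) false))) else ((((if false then (\a.(\b.3)) else (\c.(\d.0))) (let e = false in (\f.false))) (\g.((\h.h) true))) + (if (true && (let m = true in m)) then ((let n = true in (\k.4)) 0) else (3 * (if true then 2 else 6)))))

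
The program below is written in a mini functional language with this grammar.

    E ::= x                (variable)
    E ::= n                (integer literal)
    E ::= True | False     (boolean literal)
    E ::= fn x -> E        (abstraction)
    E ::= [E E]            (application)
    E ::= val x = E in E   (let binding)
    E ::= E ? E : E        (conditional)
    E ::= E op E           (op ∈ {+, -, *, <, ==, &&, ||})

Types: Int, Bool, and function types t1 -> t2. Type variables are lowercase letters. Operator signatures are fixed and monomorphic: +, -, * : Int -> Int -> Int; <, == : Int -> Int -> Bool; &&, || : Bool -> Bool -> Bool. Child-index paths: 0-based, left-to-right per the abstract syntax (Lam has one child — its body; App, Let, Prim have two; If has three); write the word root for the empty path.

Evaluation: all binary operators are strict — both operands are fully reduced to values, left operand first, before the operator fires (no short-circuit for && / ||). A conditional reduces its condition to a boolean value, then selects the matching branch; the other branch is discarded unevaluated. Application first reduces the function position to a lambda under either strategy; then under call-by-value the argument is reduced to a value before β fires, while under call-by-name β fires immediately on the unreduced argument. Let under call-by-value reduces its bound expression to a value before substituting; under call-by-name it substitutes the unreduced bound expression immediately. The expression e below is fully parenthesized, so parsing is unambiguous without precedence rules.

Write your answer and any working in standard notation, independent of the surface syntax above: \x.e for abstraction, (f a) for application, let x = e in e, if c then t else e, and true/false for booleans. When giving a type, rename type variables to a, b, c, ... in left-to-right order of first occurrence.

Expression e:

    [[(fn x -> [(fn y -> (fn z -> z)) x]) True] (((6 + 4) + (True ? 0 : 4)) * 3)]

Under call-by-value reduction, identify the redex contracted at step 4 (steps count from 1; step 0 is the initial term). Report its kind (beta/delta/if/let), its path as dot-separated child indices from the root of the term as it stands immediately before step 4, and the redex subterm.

Derivation:
step 0: (((\x.((\y.(\z.z)) x)) true) (((6 + 4) + (if true then 0 else 4)) * 3))
step 1: [beta@0] (((\y.(\z.z)) true) (((6 + 4) + (if true then 0 else 4)) * 3))
step 2: [beta@0] ((\z.z) (((6 + 4) + (if true then 0 else 4)) * 3))
step 3: [delta@1.0.0] ((\z.z) ((10 + (if true then 0 else 4)) * 3))
step 4: [if@1.0.1] ((\z.z) ((10 + 0) * 3))

Answer: if at 1.0.1 : (if true then 0 else 4)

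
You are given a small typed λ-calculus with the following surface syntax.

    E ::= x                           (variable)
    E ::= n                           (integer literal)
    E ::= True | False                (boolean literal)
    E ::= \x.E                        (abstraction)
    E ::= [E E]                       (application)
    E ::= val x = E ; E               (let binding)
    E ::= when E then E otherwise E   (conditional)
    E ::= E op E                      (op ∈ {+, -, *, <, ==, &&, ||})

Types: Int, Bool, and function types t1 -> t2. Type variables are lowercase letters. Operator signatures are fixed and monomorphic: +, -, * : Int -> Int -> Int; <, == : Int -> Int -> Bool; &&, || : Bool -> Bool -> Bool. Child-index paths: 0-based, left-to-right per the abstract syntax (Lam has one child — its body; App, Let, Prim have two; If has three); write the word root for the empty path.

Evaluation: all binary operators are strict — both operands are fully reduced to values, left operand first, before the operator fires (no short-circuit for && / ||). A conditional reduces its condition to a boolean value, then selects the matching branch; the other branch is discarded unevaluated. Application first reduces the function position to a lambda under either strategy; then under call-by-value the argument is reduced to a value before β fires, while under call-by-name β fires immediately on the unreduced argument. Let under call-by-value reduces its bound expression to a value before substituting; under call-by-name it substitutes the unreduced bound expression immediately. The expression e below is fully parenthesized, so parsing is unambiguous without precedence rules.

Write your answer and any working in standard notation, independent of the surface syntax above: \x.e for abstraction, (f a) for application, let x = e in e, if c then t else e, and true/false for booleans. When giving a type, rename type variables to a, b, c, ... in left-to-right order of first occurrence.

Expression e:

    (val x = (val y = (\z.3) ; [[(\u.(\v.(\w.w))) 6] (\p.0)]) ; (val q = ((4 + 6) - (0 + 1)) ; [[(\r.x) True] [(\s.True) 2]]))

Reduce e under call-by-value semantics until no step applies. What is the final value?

Answer: true

Derivation:
step 0: (let x = (let y = (\z.3) in (((\u.(\v.(\w.w))) 6) (\p.0))) in (let q = ((4 + 6) - (0 + 1)) in (((\r.x) true) ((\s.true) 2))))
step 1: [let@0] (let x = (((\u.(\v.(\w.w))) 6) (\p.0)) in (let q = ((4 + 6) - (0 + 1)) in (((\r.x) true) ((\s.true) 2))))
step 2: [beta@0.0] (let x = ((\v.(\w.w)) (\p.0)) in (let q = ((4 + 6) - (0 + 1)) in (((\r.x) true) ((\s.true) 2))))
step 3: [beta@0] (let x = (\w.w) in (let q = ((4 + 6) - (0 + 1)) in (((\r.x) true) ((\s.true) 2))))
step 4: [let@root] (let q = ((4 + 6) - (0 + 1)) in (((\r.(\w.w)) true) ((\s.true) 2)))
step 5: [delta@0.0] (let q = (10 - (0 + 1)) in (((\r.(\w.w)) true) ((\s.true) 2)))
step 6: [delta@0.1] (let q = (10 - 1) in (((\r.(\w.w)) true) ((\s.true) 2)))
step 7: [delta@0] (let q = 9 in (((\r.(\w.w)) true) ((\s.true) 2)))
step 8: [let@root] (((\r.(\w.w)) true) ((\s.true) 2))
step 9: [beta@0] ((\w.w) ((\s.true) 2))
step 10: [beta@1] ((\w.w) true)
step 11: [beta@root] true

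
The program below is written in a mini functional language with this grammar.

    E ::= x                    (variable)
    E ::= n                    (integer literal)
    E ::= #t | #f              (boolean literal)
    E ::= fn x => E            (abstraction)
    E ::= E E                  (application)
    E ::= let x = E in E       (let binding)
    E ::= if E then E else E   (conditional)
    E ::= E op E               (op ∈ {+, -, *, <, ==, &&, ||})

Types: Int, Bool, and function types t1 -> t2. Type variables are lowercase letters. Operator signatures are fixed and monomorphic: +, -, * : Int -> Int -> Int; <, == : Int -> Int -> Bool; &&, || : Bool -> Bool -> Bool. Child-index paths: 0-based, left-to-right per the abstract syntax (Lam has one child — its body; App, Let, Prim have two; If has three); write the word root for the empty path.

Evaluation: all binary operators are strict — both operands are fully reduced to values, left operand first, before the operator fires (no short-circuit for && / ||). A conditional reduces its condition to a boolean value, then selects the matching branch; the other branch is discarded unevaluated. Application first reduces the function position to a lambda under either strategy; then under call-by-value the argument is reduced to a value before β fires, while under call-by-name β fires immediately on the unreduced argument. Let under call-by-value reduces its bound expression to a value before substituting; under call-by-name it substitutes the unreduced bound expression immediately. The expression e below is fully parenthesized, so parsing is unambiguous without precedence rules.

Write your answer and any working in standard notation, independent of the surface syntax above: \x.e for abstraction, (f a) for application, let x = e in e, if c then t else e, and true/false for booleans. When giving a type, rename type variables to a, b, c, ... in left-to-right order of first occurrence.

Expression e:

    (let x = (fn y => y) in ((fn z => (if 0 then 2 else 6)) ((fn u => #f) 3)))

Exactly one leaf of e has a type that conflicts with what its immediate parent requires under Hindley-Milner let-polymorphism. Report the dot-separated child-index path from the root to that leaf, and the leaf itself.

Answer: 1.0.0.0 : 0

Derivation:
y : a
\y._ : a -> a
let x : forall. a -> a
  unify Int ~ Bool
  FAIL: mismatch Int ~ Bool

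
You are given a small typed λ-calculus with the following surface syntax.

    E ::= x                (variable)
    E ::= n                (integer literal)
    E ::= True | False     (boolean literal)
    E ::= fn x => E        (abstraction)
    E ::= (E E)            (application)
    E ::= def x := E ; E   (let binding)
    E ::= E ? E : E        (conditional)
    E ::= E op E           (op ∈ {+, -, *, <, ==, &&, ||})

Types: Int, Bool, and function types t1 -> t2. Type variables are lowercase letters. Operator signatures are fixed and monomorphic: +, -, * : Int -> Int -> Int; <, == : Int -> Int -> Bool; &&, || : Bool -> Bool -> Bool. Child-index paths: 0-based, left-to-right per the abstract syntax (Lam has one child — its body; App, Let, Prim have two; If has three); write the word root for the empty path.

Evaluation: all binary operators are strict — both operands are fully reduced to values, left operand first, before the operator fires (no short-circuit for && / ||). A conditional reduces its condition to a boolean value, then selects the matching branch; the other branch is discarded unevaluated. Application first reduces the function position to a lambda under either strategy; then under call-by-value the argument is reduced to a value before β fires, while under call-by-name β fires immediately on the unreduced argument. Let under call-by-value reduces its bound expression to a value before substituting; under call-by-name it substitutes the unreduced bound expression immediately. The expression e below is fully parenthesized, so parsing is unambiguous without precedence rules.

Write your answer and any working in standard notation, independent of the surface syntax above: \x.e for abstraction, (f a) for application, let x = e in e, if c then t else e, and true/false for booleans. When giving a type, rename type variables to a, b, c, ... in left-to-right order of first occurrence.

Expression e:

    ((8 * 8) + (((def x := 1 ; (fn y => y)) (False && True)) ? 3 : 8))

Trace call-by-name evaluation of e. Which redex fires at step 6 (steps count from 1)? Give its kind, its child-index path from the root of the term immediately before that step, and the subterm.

Derivation:
step 0: ((8 * 8) + (if ((let x = 1 in (\y.y)) (false && true)) then 3 else 8))
step 1: [delta@0] (64 + (if ((let x = 1 in (\y.y)) (false && true)) then 3 else 8))
step 2: [let@1.0.0] (64 + (if ((\y.y) (false && true)) then 3 else 8))
step 3: [beta@1.0] (64 + (if (false && true) then 3 else 8))
step 4: [delta@1.0] (64 + (if false then 3 else 8))
step 5: [if@1] (64 + 8)
step 6: [delta@root] 72

Answer: delta at root : (64 + 8)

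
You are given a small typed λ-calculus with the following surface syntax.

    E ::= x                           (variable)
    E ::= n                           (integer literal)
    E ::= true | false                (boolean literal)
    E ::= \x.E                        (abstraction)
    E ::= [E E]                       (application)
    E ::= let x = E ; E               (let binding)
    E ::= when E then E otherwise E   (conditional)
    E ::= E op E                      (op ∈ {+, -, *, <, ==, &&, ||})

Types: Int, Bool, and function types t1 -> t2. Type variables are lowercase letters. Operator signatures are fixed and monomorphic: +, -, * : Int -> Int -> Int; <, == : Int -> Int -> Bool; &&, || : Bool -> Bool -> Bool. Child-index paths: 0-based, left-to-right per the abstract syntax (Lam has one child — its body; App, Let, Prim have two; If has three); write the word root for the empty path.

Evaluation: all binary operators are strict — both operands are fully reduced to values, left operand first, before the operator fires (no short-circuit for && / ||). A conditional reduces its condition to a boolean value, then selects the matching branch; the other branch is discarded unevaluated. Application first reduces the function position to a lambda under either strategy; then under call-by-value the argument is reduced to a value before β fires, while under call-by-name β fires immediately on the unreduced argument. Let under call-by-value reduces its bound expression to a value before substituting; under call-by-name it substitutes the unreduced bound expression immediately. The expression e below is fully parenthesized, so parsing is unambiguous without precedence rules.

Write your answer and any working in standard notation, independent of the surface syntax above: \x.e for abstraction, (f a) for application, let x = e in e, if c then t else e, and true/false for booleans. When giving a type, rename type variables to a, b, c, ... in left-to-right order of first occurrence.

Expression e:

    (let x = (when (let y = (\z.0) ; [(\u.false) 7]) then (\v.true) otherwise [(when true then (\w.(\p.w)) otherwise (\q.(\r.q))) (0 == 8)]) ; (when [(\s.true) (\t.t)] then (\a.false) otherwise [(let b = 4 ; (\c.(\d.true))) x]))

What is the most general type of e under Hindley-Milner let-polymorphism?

Answer: a -> Bool

Trace:
\z._ : a -> Int
let y : forall. a -> Int
\u._ : b -> Bool
  unify b -> Bool ~ Int -> c
  unify b ~ Int
  unify Bool ~ c
_ _ : Bool
  unify Bool ~ Bool
\v._ : d -> Bool
  unify Bool ~ Bool
w : e
\p._ : f -> e
\w._ : e -> f -> e
q : g
\r._ : h -> g
\q._ : g -> h -> g
  unify e -> f -> e ~ g -> h -> g
  unify e ~ g
  unify f -> g ~ h -> g
  unify f ~ h
  unify g ~ g
  unify Int ~ Int
  unify Int ~ Int
  unify g -> h -> g ~ Bool -> i
  unify g ~ Bool
  unify h -> Bool ~ i
_ _ : h -> Bool
  unify d -> Bool ~ h -> Bool
  unify d ~ h
  unify Bool ~ Bool
let x : forall. h -> Bool
\s._ : j -> Bool
t : k
\t._ : k -> k
  unify j -> Bool ~ (k -> k) -> l
  unify j ~ k -> k
  unify Bool ~ l
_ _ : Bool
  unify Bool ~ Bool
\a._ : m -> Bool
let b : Int
\d._ : o -> Bool
\c._ : n -> o -> Bool
x : p -> Bool
  unify n -> o -> Bool ~ (p -> Bool) -> q
  unify n ~ p -> Bool
  unify o -> Bool ~ q
_ _ : o -> Bool
  unify m -> Bool ~ o -> Bool
  unify m ~ o
  unify Bool ~ Bool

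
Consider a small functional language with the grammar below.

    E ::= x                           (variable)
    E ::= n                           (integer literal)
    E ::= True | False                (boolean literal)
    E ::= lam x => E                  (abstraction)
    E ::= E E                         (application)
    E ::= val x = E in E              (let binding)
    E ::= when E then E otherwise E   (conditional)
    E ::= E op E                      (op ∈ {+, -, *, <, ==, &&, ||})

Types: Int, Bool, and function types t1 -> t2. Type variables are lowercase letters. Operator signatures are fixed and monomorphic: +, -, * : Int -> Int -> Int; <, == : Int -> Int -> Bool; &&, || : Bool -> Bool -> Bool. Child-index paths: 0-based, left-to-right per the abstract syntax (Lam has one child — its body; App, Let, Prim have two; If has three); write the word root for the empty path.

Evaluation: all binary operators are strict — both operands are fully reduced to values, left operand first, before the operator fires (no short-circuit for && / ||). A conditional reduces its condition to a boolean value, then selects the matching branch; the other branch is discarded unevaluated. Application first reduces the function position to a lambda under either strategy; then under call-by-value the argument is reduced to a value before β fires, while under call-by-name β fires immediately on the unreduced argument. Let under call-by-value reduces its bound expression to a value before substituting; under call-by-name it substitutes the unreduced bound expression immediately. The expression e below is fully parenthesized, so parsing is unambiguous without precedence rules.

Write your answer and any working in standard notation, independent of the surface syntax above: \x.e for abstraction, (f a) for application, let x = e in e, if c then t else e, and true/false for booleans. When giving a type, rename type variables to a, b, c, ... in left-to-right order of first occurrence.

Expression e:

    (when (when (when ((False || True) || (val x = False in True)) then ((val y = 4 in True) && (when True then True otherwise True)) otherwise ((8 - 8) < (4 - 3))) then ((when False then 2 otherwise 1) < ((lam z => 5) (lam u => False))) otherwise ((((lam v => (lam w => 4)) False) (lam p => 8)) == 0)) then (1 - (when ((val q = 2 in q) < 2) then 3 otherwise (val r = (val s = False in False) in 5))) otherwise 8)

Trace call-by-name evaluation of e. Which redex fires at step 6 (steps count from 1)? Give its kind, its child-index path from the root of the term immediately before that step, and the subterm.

Trace:
step 0: (if (if (if ((false || true) || (let x = false in true)) then ((let y = 4 in true) && (if true then true else true)) else ((8 - 8) < (4 - 3))) then ((if false then 2 else 1) < ((\z.5) (\u.false))) else ((((\v.(\w.4)) false) (\p.8)) == 0)) then (1 - (if ((let q = 2 in q) < 2) then 3 else (let r = (let s = false in false) in 5))) else 8)
step 1: [delta@0.0.0.0] (if (if (if (true || (let x = false in true)) then ((let y = 4 in true) && (if true then true else true)) else ((8 - 8) < (4 - 3))) then ((if false then 2 else 1) < ((\z.5) (\u.false))) else ((((\v.(\w.4)) false) (\p.8)) == 0)) then (1 - (if ((let q = 2 in q) < 2) then 3 else (let r = (let s = false in false) in 5))) else 8)
step 2: [let@0.0.0.1] (if (if (if (true || true) then ((let y = 4 in true) && (if true then true else true)) else ((8 - 8) < (4 - 3))) then ((if false then 2 else 1) < ((\z.5) (\u.false))) else ((((\v.(\w.4)) false) (\p.8)) == 0)) then (1 - (if ((let q = 2 in q) < 2) then 3 else (let r = (let s = false in false) in 5))) else 8)
step 3: [delta@0.0.0] (if (if (if true then ((let y = 4 in true) && (if true then true else true)) else ((8 - 8) < (4 - 3))) then ((if false then 2 else 1) < ((\z.5) (\u.false))) else ((((\v.(\w.4)) false) (\p.8)) == 0)) then (1 - (if ((let q = 2 in q) < 2) then 3 else (let r = (let s = false in false) in 5))) else 8)
step 4: [if@0.0] (if (if ((let y = 4 in true) && (if true then true else true)) then ((if false then 2 else 1) < ((\z.5) (\u.false))) else ((((\v.(\w.4)) false) (\p.8)) == 0)) then (1 - (if ((let q = 2 in q) < 2) then 3 else (let r = (let s = false in false) in 5))) else 8)
step 5: [let@0.0.0] (if (if (true && (if true then true else true)) then ((if false then 2 else 1) < ((\z.5) (\u.false))) else ((((\v.(\w.4)) false) (\p.8)) == 0)) then (1 - (if ((let q = 2 in q) < 2) then 3 else (let r = (let s = false in false) in 5))) else 8)
step 6: [if@0.0.1] (if (if (true && true) then ((if false then 2 else 1) < ((\z.5) (\u.false))) else ((((\v.(\w.4)) false) (\p.8)) == 0)) then (1 - (if ((let q = 2 in q) < 2) then 3 else (let r = (let s = false in false) in 5))) else 8)

Answer: if at 0.0.1 : (if true then true else true)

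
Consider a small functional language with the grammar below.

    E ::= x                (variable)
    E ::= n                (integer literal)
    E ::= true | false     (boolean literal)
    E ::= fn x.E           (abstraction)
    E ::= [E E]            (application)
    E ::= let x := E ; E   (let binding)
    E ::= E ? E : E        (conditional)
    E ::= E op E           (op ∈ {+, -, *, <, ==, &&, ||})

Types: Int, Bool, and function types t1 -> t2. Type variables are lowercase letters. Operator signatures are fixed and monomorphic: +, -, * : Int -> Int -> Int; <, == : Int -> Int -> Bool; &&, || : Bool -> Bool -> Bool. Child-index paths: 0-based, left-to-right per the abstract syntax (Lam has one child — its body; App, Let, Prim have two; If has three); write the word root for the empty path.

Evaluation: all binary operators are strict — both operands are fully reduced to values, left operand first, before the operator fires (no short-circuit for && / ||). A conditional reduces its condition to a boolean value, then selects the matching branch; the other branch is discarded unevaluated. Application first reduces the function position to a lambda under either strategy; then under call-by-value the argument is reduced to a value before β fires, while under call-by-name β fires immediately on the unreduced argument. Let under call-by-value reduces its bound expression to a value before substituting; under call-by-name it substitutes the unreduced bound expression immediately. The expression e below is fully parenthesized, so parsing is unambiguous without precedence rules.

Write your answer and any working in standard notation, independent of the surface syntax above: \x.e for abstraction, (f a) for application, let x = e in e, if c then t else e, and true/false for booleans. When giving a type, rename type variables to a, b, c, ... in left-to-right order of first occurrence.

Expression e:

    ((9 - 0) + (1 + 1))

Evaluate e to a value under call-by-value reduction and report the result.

Answer: 11

Trace:
step 0: ((9 - 0) + (1 + 1))
step 1: [delta@0] (9 + (1 + 1))
step 2: [delta@1] (9 + 2)
step 3: [delta@root] 11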